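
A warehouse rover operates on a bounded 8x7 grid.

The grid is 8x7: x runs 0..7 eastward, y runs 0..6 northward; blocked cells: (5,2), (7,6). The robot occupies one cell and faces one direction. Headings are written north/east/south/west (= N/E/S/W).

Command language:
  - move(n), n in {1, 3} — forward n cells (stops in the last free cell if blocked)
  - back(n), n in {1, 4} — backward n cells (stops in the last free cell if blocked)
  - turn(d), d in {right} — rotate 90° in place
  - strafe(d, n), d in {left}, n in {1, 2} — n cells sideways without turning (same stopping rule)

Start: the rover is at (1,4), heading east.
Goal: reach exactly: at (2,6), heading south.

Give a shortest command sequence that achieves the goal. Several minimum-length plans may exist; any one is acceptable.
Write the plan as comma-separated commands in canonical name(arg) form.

turn(right), back(4), strafe(left, 1)

start: at (1,4), heading east
step 1 (turn(right)): at (1,4), heading south
step 2 (back(4)): at (1,6), heading south
step 3 (strafe(left, 1)): at (2,6), heading south
minimal: 3 command(s), checked below 3.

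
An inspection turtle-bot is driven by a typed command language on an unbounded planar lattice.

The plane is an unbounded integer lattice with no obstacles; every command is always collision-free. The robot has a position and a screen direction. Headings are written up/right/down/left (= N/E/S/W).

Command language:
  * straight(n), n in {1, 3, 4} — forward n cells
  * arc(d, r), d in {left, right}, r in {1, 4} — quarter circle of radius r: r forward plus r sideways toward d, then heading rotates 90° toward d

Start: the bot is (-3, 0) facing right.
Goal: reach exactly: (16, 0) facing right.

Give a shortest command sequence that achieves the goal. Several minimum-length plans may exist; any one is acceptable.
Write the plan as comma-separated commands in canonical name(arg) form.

straight(3), arc(right, 4), arc(left, 4), arc(left, 4), arc(right, 4)

start: (-3, 0) facing right
1. straight(3) → (0, 0) facing right
2. arc(right, 4) → (4, -4) facing down
3. arc(left, 4) → (8, -8) facing right
4. arc(left, 4) → (12, -4) facing up
5. arc(right, 4) → (16, 0) facing right
minimal: 5 command(s), checked below 5.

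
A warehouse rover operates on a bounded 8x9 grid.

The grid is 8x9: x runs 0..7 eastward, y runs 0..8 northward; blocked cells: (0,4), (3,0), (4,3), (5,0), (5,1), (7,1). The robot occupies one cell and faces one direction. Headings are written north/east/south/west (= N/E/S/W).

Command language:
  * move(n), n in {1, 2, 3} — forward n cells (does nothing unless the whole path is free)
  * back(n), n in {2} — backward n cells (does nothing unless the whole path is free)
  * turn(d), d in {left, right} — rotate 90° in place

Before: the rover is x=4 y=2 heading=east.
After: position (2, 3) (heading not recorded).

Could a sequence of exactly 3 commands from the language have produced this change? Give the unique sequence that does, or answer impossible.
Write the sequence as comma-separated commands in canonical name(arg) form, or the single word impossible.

key: order matters: swapping back(2) and move(1) lands elsewhere
begin: x=4 y=2 heading=east
[1] after back(2): x=2 y=2 heading=east
[2] after turn(left): x=2 y=2 heading=north
[3] after move(1): x=2 y=3 heading=north
no rival 3-sequence matches.

back(2), turn(left), move(1)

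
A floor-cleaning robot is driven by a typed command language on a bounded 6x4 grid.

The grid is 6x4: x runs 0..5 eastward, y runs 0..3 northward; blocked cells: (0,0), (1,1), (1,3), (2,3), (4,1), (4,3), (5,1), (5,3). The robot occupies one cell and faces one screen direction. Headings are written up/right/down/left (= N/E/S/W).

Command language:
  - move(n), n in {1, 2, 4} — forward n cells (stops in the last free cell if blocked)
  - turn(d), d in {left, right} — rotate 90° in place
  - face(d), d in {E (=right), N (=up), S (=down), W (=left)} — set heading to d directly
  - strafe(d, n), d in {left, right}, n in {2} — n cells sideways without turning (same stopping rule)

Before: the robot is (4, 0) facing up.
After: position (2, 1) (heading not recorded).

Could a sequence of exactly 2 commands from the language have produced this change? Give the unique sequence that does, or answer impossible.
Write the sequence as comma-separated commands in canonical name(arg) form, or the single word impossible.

strafe(left, 2), move(1)

key: order matters: swapping strafe(left, 2) and move(1) lands elsewhere
from: (4, 0) facing up
1. strafe(left, 2) → (2, 0) facing up
2. move(1) → (2, 1) facing up
no rival 2-sequence matches.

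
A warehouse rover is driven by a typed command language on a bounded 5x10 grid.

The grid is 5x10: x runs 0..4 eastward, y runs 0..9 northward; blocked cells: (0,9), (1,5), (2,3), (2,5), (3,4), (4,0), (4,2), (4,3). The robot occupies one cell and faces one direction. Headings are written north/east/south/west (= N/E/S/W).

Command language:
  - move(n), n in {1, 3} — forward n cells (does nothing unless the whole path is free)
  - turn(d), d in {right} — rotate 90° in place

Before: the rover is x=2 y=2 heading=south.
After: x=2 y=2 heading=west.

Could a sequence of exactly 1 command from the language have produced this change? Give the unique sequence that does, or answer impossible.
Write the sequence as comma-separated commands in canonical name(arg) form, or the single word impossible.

key: parked at (2,2) the whole time — nothing moves the robot
begin: x=2 y=2 heading=south
t=1 turn(right) ⇒ x=2 y=2 heading=west
no other 1-command option fits: unique.

turn(right)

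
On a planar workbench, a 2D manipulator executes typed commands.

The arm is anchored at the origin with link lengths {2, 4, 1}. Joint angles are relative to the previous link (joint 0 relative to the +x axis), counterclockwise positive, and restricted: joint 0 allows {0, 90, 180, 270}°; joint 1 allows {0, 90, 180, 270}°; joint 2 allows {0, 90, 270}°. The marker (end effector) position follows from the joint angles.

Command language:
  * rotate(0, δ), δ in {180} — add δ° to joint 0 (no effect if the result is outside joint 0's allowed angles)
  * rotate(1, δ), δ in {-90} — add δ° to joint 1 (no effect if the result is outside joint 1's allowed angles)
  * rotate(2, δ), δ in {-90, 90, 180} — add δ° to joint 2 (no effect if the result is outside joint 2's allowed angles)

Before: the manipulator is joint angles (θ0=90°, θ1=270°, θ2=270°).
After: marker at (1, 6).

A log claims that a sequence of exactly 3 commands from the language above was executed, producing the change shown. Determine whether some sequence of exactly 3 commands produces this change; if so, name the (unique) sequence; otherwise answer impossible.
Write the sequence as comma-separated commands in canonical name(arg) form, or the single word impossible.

start: joint angles (θ0=90°, θ1=270°, θ2=270°)
1. rotate(1, -90) → joint angles (θ0=90°, θ1=180°, θ2=270°)
2. rotate(1, -90) → joint angles (θ0=90°, θ1=90°, θ2=270°)
3. rotate(1, -90) → joint angles (θ0=90°, θ1=0°, θ2=270°)
uniquely the one of 125 3-step routes that fits.

rotate(1, -90), rotate(1, -90), rotate(1, -90)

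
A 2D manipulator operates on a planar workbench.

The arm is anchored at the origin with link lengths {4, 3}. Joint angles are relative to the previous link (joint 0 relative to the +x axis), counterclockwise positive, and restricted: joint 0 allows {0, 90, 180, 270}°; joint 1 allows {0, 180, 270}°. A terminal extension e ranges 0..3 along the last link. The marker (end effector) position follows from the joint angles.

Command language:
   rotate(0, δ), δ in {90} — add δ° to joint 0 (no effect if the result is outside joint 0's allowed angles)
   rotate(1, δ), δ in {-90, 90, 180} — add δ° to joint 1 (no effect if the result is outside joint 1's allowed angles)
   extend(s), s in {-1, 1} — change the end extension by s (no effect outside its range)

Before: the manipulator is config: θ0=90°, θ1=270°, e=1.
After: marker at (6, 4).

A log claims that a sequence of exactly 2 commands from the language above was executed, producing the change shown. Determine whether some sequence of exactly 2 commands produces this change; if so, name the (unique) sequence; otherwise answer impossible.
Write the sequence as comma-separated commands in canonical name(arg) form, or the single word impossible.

extend(1), extend(1)

from: config: θ0=90°, θ1=270°, e=1
step 1 (extend(1)): config: θ0=90°, θ1=270°, e=2
step 2 (extend(1)): config: θ0=90°, θ1=270°, e=3
no rival 2-sequence matches.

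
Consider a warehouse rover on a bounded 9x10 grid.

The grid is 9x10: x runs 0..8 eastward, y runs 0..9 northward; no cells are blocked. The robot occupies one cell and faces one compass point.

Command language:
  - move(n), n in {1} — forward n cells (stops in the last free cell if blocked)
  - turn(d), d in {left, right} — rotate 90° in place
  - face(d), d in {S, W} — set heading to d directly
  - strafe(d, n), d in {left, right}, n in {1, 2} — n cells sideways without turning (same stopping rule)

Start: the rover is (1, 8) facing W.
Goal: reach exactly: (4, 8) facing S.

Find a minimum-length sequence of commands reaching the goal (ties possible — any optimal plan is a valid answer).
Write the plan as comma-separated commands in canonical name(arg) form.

start: (1, 8) facing W
t=1 face(S) ⇒ (1, 8) facing S
t=2 strafe(left, 1) ⇒ (2, 8) facing S
t=3 strafe(left, 2) ⇒ (4, 8) facing S
no 2-step plan works, so 3 is optimal.

face(S), strafe(left, 1), strafe(left, 2)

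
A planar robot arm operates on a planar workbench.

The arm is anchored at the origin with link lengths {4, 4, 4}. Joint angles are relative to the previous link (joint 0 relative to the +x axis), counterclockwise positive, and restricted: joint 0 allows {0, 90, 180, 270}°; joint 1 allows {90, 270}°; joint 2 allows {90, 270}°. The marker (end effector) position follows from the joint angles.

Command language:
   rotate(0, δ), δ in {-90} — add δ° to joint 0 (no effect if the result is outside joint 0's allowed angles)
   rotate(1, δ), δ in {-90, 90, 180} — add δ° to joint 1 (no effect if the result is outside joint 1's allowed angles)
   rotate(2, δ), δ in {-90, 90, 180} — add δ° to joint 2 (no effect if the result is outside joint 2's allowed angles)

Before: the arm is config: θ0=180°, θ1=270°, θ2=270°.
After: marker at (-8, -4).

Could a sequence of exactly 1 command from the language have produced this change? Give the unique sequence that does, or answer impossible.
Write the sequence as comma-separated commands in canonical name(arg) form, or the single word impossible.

from: config: θ0=180°, θ1=270°, θ2=270°
t=1 rotate(1, 180) ⇒ config: θ0=180°, θ1=90°, θ2=270°
uniquely the one of 7 1-step routes that fits.

rotate(1, 180)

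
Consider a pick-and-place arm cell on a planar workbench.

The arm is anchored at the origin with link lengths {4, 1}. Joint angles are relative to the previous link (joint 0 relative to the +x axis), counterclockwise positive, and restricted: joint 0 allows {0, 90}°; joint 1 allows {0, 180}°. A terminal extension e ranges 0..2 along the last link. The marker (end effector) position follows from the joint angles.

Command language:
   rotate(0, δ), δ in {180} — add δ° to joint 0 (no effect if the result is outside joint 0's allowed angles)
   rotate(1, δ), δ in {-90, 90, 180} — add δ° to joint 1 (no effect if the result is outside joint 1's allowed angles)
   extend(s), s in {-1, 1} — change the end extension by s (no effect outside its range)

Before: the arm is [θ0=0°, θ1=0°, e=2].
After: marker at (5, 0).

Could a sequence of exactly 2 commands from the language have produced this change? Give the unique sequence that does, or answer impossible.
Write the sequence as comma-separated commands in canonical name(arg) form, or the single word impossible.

extend(-1), extend(-1)

from: [θ0=0°, θ1=0°, e=2]
[1] after extend(-1): [θ0=0°, θ1=0°, e=1]
[2] after extend(-1): [θ0=0°, θ1=0°, e=0]
no other 2-command option fits: unique.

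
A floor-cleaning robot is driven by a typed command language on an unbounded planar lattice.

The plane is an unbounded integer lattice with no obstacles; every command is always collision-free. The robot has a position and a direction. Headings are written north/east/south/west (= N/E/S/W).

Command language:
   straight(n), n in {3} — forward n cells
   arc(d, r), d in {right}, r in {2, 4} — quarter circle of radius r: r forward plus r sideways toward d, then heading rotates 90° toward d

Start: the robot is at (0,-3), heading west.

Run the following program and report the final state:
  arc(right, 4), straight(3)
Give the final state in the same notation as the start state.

start: at (0,-3), heading west
step 1 (arc(right, 4)): at (-4,1), heading north
step 2 (straight(3)): at (-4,4), heading north

at (-4,4), heading north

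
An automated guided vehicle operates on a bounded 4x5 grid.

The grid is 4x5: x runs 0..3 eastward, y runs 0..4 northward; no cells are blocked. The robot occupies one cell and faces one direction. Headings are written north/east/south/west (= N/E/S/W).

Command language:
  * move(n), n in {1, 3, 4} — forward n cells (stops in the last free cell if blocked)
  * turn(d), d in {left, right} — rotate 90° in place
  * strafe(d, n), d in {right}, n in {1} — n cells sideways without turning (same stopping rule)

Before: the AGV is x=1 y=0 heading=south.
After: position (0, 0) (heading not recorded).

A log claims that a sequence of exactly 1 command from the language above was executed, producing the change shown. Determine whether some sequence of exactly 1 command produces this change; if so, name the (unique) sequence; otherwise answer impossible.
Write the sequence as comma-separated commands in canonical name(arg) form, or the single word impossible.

strafe(right, 1)

t0: x=1 y=0 heading=south
step 1 (strafe(right, 1)): x=0 y=0 heading=south
no rival 1-sequence matches.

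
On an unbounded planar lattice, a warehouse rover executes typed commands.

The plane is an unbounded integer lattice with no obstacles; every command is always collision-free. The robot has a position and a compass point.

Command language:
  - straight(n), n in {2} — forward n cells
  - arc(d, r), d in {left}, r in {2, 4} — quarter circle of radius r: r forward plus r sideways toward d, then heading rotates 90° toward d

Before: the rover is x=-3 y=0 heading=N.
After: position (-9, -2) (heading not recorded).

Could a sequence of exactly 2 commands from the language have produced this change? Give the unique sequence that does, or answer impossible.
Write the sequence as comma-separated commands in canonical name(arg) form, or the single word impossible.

arc(left, 2), arc(left, 4)

key: order matters: swapping arc(left, 2) and arc(left, 4) lands elsewhere
start: x=-3 y=0 heading=N
step 1 (arc(left, 2)): x=-5 y=2 heading=W
step 2 (arc(left, 4)): x=-9 y=-2 heading=S
no rival 2-sequence matches.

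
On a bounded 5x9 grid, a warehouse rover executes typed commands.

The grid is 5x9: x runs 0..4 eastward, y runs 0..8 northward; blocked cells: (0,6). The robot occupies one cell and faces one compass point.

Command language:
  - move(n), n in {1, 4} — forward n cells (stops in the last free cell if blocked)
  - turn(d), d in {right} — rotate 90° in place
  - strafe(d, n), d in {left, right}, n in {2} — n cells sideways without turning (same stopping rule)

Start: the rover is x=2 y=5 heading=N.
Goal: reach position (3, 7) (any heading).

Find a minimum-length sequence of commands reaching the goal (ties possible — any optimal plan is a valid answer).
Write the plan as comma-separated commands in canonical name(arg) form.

turn(right), strafe(left, 2), move(1)

begin: x=2 y=5 heading=N
t=1 turn(right) ⇒ x=2 y=5 heading=E
t=2 strafe(left, 2) ⇒ x=2 y=7 heading=E
t=3 move(1) ⇒ x=3 y=7 heading=E
shorter routes all fall short; 3 is best.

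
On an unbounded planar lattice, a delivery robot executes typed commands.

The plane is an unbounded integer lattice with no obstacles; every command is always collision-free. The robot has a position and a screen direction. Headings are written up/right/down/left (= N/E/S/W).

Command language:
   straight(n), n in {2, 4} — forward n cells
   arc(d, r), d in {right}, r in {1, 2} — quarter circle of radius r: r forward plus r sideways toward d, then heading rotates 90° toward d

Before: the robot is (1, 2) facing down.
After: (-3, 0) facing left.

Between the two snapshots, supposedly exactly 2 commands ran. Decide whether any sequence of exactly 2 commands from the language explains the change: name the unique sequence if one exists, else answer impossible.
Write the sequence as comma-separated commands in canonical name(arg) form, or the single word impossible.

key: position moved to (-3,0) AND the heading swung to W — translation plus rotation needed
begin: (1, 2) facing down
step 1 (arc(right, 2)): (-1, 0) facing left
step 2 (straight(2)): (-3, 0) facing left
no rival 2-sequence matches.

arc(right, 2), straight(2)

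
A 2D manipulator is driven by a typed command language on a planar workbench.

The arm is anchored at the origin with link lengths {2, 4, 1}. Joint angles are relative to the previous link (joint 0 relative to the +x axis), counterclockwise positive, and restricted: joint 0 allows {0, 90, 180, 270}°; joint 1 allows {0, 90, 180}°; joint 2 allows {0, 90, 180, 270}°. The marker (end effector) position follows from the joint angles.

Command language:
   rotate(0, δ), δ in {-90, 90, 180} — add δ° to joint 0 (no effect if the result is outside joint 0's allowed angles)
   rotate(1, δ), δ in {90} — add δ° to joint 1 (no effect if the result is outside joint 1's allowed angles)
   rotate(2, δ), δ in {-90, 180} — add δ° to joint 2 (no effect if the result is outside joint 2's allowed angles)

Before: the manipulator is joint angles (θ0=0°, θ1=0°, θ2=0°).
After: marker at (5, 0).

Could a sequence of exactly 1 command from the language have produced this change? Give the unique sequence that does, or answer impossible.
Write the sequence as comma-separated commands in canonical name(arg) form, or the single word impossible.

rotate(2, 180)

start: joint angles (θ0=0°, θ1=0°, θ2=0°)
[1] after rotate(2, 180): joint angles (θ0=0°, θ1=0°, θ2=180°)
all 6 alternatives checked — unique.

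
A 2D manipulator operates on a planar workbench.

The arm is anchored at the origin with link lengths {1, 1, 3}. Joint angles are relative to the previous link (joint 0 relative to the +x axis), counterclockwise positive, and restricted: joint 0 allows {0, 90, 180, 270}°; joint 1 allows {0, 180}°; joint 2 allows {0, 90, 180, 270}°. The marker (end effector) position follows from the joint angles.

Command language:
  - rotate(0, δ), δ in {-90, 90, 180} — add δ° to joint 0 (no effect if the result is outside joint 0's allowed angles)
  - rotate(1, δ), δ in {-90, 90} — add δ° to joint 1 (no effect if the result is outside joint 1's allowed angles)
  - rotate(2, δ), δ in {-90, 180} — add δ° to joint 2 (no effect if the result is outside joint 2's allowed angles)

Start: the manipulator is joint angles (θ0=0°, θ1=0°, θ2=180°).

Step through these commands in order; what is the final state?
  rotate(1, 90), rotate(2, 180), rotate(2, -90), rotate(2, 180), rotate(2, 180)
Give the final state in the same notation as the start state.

from: joint angles (θ0=0°, θ1=0°, θ2=180°)
t=1 rotate(1, 90) ⇒ joint angles (θ0=0°, θ1=0°, θ2=180°)
t=2 rotate(2, 180) ⇒ joint angles (θ0=0°, θ1=0°, θ2=0°)
t=3 rotate(2, -90) ⇒ joint angles (θ0=0°, θ1=0°, θ2=270°)
t=4 rotate(2, 180) ⇒ joint angles (θ0=0°, θ1=0°, θ2=90°)
t=5 rotate(2, 180) ⇒ joint angles (θ0=0°, θ1=0°, θ2=270°)

joint angles (θ0=0°, θ1=0°, θ2=270°)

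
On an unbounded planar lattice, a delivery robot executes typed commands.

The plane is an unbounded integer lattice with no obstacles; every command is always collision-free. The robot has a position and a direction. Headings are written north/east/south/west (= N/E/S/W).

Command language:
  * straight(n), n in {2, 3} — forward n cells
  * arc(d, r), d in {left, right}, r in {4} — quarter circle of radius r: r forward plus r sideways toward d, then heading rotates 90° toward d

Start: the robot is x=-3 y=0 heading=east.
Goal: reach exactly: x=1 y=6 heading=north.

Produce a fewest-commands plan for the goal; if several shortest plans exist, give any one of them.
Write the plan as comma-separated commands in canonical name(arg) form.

arc(left, 4), straight(2)

start: x=-3 y=0 heading=east
t=1 arc(left, 4) ⇒ x=1 y=4 heading=north
t=2 straight(2) ⇒ x=1 y=6 heading=north
shorter routes all fall short; 2 is best.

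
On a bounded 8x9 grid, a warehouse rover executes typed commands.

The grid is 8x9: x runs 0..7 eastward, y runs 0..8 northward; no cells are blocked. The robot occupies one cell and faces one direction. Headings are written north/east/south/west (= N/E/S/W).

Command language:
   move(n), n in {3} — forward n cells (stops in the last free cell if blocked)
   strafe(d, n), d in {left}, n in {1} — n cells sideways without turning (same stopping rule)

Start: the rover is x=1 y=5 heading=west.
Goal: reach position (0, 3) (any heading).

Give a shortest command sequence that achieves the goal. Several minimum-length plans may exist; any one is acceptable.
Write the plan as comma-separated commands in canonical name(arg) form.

move(3), strafe(left, 1), strafe(left, 1)

start: x=1 y=5 heading=west
[1] after move(3): x=0 y=5 heading=west
[2] after strafe(left, 1): x=0 y=4 heading=west
[3] after strafe(left, 1): x=0 y=3 heading=west
nothing shorter than 3 reaches the goal.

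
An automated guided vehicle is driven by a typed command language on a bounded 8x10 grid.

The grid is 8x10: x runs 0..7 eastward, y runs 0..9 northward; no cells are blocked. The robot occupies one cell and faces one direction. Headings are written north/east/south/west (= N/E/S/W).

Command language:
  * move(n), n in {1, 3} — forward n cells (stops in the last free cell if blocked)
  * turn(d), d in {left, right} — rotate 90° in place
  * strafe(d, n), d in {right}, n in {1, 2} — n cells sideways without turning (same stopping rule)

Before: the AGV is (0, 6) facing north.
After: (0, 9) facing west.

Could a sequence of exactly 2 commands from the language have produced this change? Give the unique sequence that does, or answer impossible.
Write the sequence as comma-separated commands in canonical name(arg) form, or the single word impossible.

move(3), turn(left)

key: position moved to (0,9) AND the heading swung to W — translation plus rotation needed
t0: (0, 6) facing north
[1] after move(3): (0, 9) facing north
[2] after turn(left): (0, 9) facing west
uniquely the one of 36 2-step routes that fits.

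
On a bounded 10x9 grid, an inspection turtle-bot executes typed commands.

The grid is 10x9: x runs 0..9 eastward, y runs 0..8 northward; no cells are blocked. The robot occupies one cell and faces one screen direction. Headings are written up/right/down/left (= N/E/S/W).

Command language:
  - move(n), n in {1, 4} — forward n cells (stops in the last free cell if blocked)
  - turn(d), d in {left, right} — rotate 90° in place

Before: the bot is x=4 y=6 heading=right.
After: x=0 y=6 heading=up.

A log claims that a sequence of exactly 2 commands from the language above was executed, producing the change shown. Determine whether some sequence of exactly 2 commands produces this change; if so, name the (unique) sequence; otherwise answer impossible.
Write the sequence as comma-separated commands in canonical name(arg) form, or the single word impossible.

impossible

checked all 2-command options: none fits.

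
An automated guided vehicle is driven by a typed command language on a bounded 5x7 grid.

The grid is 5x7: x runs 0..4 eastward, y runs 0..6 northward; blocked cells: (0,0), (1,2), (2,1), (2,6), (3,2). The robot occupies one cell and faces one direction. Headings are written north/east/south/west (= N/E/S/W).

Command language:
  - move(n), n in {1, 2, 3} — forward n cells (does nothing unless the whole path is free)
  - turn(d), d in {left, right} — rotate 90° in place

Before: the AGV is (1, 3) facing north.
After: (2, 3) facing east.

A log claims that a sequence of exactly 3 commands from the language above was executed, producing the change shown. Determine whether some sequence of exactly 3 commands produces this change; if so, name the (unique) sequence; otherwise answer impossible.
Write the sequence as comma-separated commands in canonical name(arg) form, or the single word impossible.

key: order matters: swapping turn(right) and move(3) lands elsewhere
from: (1, 3) facing north
1. turn(right) → (1, 3) facing east
2. move(1) → (2, 3) facing east
3. move(3) → (2, 3) facing east
no other 3-command option fits: unique.

turn(right), move(1), move(3)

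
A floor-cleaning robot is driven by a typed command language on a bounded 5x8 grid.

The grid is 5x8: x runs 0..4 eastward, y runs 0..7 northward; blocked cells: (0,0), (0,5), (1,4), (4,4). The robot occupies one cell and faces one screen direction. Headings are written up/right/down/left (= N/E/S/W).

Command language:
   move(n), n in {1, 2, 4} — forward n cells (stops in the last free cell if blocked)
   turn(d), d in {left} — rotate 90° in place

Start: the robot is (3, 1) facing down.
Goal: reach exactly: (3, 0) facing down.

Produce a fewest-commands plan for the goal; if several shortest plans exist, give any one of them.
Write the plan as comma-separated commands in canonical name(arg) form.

move(2)

initial: (3, 1) facing down
step 1 (move(2)): (3, 0) facing down
minimal: 1 command(s), checked below 1.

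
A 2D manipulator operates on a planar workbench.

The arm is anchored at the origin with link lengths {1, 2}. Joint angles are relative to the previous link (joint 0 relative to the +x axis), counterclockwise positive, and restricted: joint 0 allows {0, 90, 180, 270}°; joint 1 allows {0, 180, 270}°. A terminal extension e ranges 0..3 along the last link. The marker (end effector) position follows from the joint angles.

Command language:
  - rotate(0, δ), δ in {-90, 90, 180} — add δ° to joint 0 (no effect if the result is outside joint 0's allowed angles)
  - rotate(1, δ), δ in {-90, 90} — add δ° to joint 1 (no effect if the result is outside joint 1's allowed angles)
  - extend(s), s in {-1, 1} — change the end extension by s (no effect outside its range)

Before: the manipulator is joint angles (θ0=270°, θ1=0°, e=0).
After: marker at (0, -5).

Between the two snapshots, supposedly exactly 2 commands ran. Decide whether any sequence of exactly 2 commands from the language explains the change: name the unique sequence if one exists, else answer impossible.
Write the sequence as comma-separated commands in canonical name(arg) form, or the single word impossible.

extend(1), extend(1)

begin: joint angles (θ0=270°, θ1=0°, e=0)
1. extend(1) → joint angles (θ0=270°, θ1=0°, e=1)
2. extend(1) → joint angles (θ0=270°, θ1=0°, e=2)
uniquely the one of 49 2-step routes that fits.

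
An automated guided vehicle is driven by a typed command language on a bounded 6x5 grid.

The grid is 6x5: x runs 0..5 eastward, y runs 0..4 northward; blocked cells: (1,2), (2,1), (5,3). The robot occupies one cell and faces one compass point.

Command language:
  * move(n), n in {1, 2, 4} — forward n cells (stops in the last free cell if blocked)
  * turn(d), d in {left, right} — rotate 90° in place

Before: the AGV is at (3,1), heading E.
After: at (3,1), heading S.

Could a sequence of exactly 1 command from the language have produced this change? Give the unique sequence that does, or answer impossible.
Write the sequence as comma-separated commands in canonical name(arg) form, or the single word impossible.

turn(right)

key: parked at (3,1) the whole time — nothing moves the robot
from: at (3,1), heading E
1. turn(right) → at (3,1), heading S
no rival 1-sequence matches.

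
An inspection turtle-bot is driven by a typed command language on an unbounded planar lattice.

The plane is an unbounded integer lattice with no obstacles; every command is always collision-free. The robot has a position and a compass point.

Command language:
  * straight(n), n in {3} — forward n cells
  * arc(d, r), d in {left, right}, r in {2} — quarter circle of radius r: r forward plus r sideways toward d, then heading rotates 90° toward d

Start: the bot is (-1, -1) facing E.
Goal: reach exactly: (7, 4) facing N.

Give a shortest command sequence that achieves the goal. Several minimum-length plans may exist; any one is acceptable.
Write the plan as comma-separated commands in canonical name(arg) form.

t0: (-1, -1) facing E
step 1 (straight(3)): (2, -1) facing E
step 2 (straight(3)): (5, -1) facing E
step 3 (arc(left, 2)): (7, 1) facing N
step 4 (straight(3)): (7, 4) facing N
nothing shorter than 4 reaches the goal.

straight(3), straight(3), arc(left, 2), straight(3)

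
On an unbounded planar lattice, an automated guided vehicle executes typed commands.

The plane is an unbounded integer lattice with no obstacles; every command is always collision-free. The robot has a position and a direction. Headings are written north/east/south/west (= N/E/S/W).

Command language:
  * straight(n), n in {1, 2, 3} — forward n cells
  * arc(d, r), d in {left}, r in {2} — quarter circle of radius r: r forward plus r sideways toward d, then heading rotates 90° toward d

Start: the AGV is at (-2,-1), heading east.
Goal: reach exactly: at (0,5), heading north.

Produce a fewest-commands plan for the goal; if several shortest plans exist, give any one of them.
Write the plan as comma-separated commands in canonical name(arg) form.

arc(left, 2), straight(2), straight(2)

begin: at (-2,-1), heading east
step 1 (arc(left, 2)): at (0,1), heading north
step 2 (straight(2)): at (0,3), heading north
step 3 (straight(2)): at (0,5), heading north
no 2-step plan works, so 3 is optimal.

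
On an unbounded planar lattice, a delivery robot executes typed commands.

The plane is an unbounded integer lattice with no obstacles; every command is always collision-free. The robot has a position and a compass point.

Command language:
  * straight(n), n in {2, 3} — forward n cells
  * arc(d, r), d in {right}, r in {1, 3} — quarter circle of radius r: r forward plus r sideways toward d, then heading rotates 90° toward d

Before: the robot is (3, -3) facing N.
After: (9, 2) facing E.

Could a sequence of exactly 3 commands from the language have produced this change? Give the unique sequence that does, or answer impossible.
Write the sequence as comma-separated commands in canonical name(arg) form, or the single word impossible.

straight(2), arc(right, 3), straight(3)

key: cell and facing (now E) both changed — the 3 commands mix motion and turning
initial: (3, -3) facing N
t=1 straight(2) ⇒ (3, -1) facing N
t=2 arc(right, 3) ⇒ (6, 2) facing E
t=3 straight(3) ⇒ (9, 2) facing E
no other 3-command option fits: unique.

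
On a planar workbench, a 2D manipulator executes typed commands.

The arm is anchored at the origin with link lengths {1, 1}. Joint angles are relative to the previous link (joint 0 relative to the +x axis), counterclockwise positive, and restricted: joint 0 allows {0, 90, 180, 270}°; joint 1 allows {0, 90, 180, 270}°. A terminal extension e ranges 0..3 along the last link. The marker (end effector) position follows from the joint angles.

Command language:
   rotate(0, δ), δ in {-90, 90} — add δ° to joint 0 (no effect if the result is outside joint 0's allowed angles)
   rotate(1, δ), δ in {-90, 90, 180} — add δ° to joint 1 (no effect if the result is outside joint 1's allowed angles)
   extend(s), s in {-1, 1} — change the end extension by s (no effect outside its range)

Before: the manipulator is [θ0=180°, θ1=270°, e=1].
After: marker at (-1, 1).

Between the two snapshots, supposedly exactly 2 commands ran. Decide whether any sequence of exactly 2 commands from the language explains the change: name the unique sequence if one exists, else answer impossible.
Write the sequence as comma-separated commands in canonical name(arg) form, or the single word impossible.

t0: [θ0=180°, θ1=270°, e=1]
1. extend(-1) → [θ0=180°, θ1=270°, e=0]
2. extend(-1) → [θ0=180°, θ1=270°, e=0]
no other 2-command option fits: unique.

extend(-1), extend(-1)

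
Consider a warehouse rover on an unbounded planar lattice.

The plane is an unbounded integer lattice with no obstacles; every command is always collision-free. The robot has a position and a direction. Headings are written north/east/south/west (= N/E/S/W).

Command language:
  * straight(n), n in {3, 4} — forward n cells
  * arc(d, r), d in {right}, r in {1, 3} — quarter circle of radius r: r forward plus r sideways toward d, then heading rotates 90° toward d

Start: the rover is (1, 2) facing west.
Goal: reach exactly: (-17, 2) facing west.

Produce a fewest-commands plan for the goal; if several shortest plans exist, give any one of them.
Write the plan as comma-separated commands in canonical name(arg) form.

straight(3), straight(3), straight(4), straight(4), straight(4)

from: (1, 2) facing west
step 1 (straight(3)): (-2, 2) facing west
step 2 (straight(3)): (-5, 2) facing west
step 3 (straight(4)): (-9, 2) facing west
step 4 (straight(4)): (-13, 2) facing west
step 5 (straight(4)): (-17, 2) facing west
nothing shorter than 5 reaches the goal.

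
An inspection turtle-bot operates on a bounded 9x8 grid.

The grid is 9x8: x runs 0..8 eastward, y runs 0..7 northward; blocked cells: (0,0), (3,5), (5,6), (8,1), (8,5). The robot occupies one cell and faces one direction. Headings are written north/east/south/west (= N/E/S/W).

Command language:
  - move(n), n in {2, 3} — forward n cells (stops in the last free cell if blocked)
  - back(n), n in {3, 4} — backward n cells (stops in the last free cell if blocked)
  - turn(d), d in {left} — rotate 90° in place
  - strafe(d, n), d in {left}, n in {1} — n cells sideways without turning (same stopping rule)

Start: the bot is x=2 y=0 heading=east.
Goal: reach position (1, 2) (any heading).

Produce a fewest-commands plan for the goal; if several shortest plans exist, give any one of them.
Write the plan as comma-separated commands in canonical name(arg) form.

turn(left), move(2), strafe(left, 1)

begin: x=2 y=0 heading=east
step 1 (turn(left)): x=2 y=0 heading=north
step 2 (move(2)): x=2 y=2 heading=north
step 3 (strafe(left, 1)): x=1 y=2 heading=north
no 2-step plan works, so 3 is optimal.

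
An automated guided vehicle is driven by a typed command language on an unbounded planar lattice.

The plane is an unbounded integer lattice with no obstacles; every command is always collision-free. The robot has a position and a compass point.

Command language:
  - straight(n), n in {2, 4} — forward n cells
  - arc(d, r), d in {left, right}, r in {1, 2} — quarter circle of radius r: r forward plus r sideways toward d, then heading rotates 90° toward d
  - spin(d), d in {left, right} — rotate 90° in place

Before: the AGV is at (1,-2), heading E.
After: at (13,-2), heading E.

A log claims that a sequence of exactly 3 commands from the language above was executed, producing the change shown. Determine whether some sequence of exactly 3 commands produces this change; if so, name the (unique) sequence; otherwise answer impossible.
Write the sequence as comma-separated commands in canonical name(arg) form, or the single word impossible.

key: still facing E at the end — nothing in the sequence rotates
t0: at (1,-2), heading E
t=1 straight(4) ⇒ at (5,-2), heading E
t=2 straight(4) ⇒ at (9,-2), heading E
t=3 straight(4) ⇒ at (13,-2), heading E
no rival 3-sequence matches.

straight(4), straight(4), straight(4)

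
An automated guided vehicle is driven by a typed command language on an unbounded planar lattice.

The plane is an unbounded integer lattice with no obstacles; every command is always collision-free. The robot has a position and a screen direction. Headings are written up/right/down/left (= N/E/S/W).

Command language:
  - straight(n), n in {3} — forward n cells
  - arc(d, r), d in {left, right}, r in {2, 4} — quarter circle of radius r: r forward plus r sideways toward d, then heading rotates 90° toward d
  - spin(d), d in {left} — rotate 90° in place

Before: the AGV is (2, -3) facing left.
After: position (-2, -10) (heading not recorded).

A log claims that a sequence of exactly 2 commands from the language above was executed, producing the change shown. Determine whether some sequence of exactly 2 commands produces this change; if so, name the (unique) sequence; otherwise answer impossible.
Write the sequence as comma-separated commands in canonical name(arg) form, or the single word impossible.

arc(left, 4), straight(3)

key: order matters: swapping arc(left, 4) and straight(3) lands elsewhere
begin: (2, -3) facing left
1. arc(left, 4) → (-2, -7) facing down
2. straight(3) → (-2, -10) facing down
all 36 alternatives checked — unique.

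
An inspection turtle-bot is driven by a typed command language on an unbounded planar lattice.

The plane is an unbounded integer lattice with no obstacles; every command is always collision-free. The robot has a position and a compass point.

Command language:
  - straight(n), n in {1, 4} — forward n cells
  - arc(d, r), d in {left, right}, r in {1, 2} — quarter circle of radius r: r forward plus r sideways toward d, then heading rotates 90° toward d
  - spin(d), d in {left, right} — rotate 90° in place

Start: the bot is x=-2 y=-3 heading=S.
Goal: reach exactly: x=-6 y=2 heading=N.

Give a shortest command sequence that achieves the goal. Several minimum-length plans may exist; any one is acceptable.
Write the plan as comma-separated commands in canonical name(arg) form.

from: x=-2 y=-3 heading=S
[1] after arc(right, 1): x=-3 y=-4 heading=W
[2] after straight(1): x=-4 y=-4 heading=W
[3] after arc(right, 2): x=-6 y=-2 heading=N
[4] after straight(4): x=-6 y=2 heading=N
nothing shorter than 4 reaches the goal.

arc(right, 1), straight(1), arc(right, 2), straight(4)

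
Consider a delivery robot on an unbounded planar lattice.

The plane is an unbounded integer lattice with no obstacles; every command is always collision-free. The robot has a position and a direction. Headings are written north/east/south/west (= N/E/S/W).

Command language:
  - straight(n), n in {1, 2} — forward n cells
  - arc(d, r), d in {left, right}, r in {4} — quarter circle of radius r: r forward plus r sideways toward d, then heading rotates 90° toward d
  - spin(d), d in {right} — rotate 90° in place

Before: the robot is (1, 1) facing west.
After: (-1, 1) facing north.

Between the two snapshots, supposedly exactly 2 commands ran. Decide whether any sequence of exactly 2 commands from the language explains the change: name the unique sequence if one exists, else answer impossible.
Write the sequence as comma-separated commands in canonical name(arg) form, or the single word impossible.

straight(2), spin(right)

key: running spin(right) before straight(2) would end elsewhere — order is forced
initial: (1, 1) facing west
step 1 (straight(2)): (-1, 1) facing west
step 2 (spin(right)): (-1, 1) facing north
all 25 alternatives checked — unique.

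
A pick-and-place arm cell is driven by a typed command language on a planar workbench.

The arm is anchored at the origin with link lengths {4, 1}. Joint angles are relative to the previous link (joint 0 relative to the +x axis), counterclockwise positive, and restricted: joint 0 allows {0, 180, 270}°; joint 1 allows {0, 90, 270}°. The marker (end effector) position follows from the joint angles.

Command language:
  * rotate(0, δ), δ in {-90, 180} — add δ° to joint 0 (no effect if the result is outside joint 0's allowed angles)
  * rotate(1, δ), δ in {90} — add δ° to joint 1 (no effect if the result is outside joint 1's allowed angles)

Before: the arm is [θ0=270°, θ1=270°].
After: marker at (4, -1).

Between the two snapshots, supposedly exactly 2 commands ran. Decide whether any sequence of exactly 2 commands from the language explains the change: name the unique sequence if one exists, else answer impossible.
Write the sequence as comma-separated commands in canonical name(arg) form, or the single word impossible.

rotate(0, -90), rotate(0, 180)

key: running rotate(0, 180) before rotate(0, -90) would end elsewhere — order is forced
begin: [θ0=270°, θ1=270°]
step 1 (rotate(0, -90)): [θ0=180°, θ1=270°]
step 2 (rotate(0, 180)): [θ0=0°, θ1=270°]
no other 2-command option fits: unique.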